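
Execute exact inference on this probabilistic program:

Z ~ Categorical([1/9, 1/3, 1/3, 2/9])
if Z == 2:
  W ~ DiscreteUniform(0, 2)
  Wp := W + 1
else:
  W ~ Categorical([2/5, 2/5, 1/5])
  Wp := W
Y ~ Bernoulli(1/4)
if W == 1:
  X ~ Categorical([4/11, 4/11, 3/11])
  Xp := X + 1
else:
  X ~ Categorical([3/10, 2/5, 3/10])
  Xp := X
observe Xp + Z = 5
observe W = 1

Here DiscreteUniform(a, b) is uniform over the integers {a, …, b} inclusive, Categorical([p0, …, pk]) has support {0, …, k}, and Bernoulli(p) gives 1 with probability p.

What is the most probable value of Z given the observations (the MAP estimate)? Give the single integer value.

argmax_v P(Z = v | obs) = 3

Enumerate traces; 4 have nonzero weight after conditioning:
  (Z=2, W=1, Y=0, X=2) weight 1/44
  (Z=2, W=1, Y=1, X=2) weight 1/132
  (Z=3, W=1, Y=0, X=1) weight 4/165
  (Z=3, W=1, Y=1, X=1) weight 4/495
Group by Z:
  weight(Z=2) = 1/33
  weight(Z=3) = 16/495
Total weight = 1/33 + 16/495 = 31/495
P(Z=2 | obs) = 1/33 / 31/495 = 15/31
P(Z=3 | obs) = 16/495 / 31/495 = 16/31
argmax = 3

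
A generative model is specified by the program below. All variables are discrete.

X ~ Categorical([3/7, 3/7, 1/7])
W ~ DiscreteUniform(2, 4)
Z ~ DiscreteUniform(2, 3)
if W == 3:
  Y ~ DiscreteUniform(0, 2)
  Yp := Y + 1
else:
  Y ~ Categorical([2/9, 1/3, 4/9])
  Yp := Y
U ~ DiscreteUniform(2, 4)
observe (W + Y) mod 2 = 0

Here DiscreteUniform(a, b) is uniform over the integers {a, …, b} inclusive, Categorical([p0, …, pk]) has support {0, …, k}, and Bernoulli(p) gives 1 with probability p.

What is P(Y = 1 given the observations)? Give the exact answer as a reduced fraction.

Enumerate traces; 90 have nonzero weight after conditioning:
  (X=0, W=2, Z=2, Y=0, U=2) weight 1/189
  (X=0, W=2, Z=2, Y=0, U=3) weight 1/189
  (X=0, W=2, Z=2, Y=0, U=4) weight 1/189
  (X=0, W=2, Z=2, Y=2, U=2) weight 2/189
  (X=0, W=2, Z=2, Y=2, U=3) weight 2/189
  (X=0, W=2, Z=2, Y=2, U=4) weight 2/189
  (X=0, W=2, Z=3, Y=0, U=2) weight 1/189
  (X=0, W=2, Z=3, Y=0, U=3) weight 1/189
  (X=0, W=3, Z=2, Y=1, U=2) weight 1/126
  … 81 more
Group by Y:
  weight(Y=0) = 4/27
  weight(Y=1) = 1/9
  weight(Y=2) = 8/27
Total weight = 4/27 + 1/9 + 8/27 = 5/9
P(Y=0 | obs) = 4/27 / 5/9 = 4/15
P(Y=1 | obs) = 1/9 / 5/9 = 1/5
P(Y=2 | obs) = 8/27 / 5/9 = 8/15

P(Y = 1 | obs) = 1/5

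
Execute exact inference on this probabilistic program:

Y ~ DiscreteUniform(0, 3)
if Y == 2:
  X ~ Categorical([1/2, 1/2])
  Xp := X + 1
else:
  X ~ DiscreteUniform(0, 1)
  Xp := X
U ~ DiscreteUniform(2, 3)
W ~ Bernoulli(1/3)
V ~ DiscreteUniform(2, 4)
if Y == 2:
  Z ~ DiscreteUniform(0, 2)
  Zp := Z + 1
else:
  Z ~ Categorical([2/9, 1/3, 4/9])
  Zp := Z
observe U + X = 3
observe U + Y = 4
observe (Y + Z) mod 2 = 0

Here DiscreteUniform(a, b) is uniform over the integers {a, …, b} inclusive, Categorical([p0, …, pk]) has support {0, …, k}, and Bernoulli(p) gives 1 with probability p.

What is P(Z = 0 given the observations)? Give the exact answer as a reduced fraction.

Enumerate traces; 18 have nonzero weight after conditioning:
  (Y=1, X=0, U=3, W=0, V=2, Z=1) weight 1/216
  (Y=1, X=0, U=3, W=0, V=3, Z=1) weight 1/216
  (Y=1, X=0, U=3, W=0, V=4, Z=1) weight 1/216
  (Y=1, X=0, U=3, W=1, V=2, Z=1) weight 1/432
  (Y=1, X=0, U=3, W=1, V=3, Z=1) weight 1/432
  (Y=1, X=0, U=3, W=1, V=4, Z=1) weight 1/432
  (Y=2, X=1, U=2, W=0, V=2, Z=0) weight 1/216
  (Y=2, X=1, U=2, W=0, V=2, Z=2) weight 1/216
  … 10 more
Group by Z:
  weight(Z=0) = 1/48
  weight(Z=1) = 1/48
  weight(Z=2) = 1/48
Total weight = 1/48 + 1/48 + 1/48 = 1/16
P(Z=0 | obs) = 1/48 / 1/16 = 1/3
P(Z=1 | obs) = 1/48 / 1/16 = 1/3
P(Z=2 | obs) = 1/48 / 1/16 = 1/3

P(Z = 0 | obs) = 1/3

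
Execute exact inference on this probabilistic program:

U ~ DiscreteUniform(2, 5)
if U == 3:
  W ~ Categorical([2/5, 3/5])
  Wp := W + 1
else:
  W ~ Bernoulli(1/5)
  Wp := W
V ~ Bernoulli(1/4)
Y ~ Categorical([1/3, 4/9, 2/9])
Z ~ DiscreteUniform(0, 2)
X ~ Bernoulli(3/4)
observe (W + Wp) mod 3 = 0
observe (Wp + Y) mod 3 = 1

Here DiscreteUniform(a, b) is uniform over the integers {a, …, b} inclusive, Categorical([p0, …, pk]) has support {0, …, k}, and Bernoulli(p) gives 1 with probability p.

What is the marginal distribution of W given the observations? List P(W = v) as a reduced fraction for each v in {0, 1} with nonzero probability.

Enumerate traces; 48 have nonzero weight after conditioning:
  (U=2, W=0, V=0, Y=1, Z=0, X=0) weight 1/180
  (U=2, W=0, V=0, Y=1, Z=0, X=1) weight 1/60
  (U=2, W=0, V=0, Y=1, Z=1, X=0) weight 1/180
  (U=2, W=0, V=0, Y=1, Z=1, X=1) weight 1/60
  (U=2, W=0, V=0, Y=1, Z=2, X=0) weight 1/180
  (U=2, W=0, V=0, Y=1, Z=2, X=1) weight 1/60
  (U=2, W=0, V=1, Y=1, Z=0, X=0) weight 1/540
  (U=2, W=0, V=1, Y=1, Z=0, X=1) weight 1/180
  (U=3, W=1, V=0, Y=2, Z=0, X=0) weight 1/480
  … 39 more
Group by W:
  weight(W=0) = 4/15
  weight(W=1) = 1/30
Total weight = 4/15 + 1/30 = 3/10
P(W=0 | obs) = 4/15 / 3/10 = 8/9
P(W=1 | obs) = 1/30 / 3/10 = 1/9

P(W=0) = 8/9, P(W=1) = 1/9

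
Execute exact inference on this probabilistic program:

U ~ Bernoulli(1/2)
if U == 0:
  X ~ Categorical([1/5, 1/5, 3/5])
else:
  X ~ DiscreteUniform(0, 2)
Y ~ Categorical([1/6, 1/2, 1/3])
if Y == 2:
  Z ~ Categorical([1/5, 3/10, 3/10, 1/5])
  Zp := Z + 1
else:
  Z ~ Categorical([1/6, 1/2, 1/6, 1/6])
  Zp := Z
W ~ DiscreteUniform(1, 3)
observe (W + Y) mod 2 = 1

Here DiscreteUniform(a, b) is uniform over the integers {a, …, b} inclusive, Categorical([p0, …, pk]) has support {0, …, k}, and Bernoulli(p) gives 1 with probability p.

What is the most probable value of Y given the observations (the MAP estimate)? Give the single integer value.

Enumerate traces; 120 have nonzero weight after conditioning:
  (U=0, X=0, Y=0, Z=0, W=1) weight 1/1080
  (U=0, X=0, Y=0, Z=0, W=3) weight 1/1080
  (U=0, X=0, Y=0, Z=1, W=1) weight 1/360
  (U=0, X=0, Y=0, Z=1, W=3) weight 1/360
  (U=0, X=0, Y=0, Z=2, W=1) weight 1/1080
  (U=0, X=0, Y=0, Z=2, W=3) weight 1/1080
  (U=0, X=0, Y=0, Z=3, W=1) weight 1/1080
  (U=0, X=0, Y=0, Z=3, W=3) weight 1/1080
  (U=0, X=0, Y=1, Z=0, W=2) weight 1/360
  (U=0, X=0, Y=2, Z=0, W=1) weight 1/450
  … 110 more
Group by Y:
  weight(Y=0) = 1/9
  weight(Y=1) = 1/6
  weight(Y=2) = 2/9
Total weight = 1/9 + 1/6 + 2/9 = 1/2
P(Y=0 | obs) = 1/9 / 1/2 = 2/9
P(Y=1 | obs) = 1/6 / 1/2 = 1/3
P(Y=2 | obs) = 2/9 / 1/2 = 4/9
argmax = 2

argmax_v P(Y = v | obs) = 2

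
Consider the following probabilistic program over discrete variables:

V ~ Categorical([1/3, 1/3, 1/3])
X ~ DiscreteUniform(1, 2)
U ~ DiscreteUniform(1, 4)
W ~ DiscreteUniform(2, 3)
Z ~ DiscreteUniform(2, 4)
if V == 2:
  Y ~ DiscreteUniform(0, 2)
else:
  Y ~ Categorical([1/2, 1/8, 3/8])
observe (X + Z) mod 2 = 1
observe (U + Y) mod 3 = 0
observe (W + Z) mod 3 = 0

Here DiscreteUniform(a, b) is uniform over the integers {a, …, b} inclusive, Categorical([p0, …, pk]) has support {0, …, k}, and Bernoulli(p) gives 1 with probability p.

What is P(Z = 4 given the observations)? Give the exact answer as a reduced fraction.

P(Z = 4 | obs) = 1/2

Enumerate traces; 24 have nonzero weight after conditioning:
  (V=0, X=1, U=1, W=2, Z=4, Y=2) weight 1/384
  (V=0, X=1, U=2, W=2, Z=4, Y=1) weight 1/1152
  (V=0, X=1, U=3, W=2, Z=4, Y=0) weight 1/288
  (V=0, X=1, U=4, W=2, Z=4, Y=2) weight 1/384
  (V=0, X=2, U=1, W=3, Z=3, Y=2) weight 1/384
  (V=0, X=2, U=2, W=3, Z=3, Y=1) weight 1/1152
  (V=0, X=2, U=3, W=3, Z=3, Y=0) weight 1/288
  (V=0, X=2, U=4, W=3, Z=3, Y=2) weight 1/384
  … 16 more
Group by Z:
  weight(Z=3) = 49/1728
  weight(Z=4) = 49/1728
Total weight = 49/1728 + 49/1728 = 49/864
P(Z=3 | obs) = 49/1728 / 49/864 = 1/2
P(Z=4 | obs) = 49/1728 / 49/864 = 1/2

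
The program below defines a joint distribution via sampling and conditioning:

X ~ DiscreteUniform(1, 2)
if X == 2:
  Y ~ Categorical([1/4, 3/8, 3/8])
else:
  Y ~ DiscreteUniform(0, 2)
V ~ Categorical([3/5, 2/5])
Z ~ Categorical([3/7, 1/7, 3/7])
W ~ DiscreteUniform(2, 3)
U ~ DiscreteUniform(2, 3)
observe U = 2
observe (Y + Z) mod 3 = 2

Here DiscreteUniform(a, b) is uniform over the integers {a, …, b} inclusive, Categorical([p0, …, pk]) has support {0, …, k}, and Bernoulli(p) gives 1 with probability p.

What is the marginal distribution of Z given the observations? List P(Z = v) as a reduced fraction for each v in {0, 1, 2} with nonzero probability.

P(Z=0) = 51/110, P(Z=1) = 17/110, P(Z=2) = 21/55

Enumerate traces; 24 have nonzero weight after conditioning:
  (X=1, Y=0, V=0, Z=2, W=2, U=2) weight 3/280
  (X=1, Y=0, V=0, Z=2, W=3, U=2) weight 3/280
  (X=1, Y=0, V=1, Z=2, W=2, U=2) weight 1/140
  (X=1, Y=0, V=1, Z=2, W=3, U=2) weight 1/140
  (X=1, Y=1, V=0, Z=1, W=2, U=2) weight 1/280
  (X=1, Y=1, V=0, Z=1, W=3, U=2) weight 1/280
  (X=1, Y=1, V=1, Z=1, W=2, U=2) weight 1/420
  (X=1, Y=1, V=1, Z=1, W=3, U=2) weight 1/420
  (X=1, Y=2, V=0, Z=0, W=2, U=2) weight 3/280
  … 15 more
Group by Z:
  weight(Z=0) = 17/224
  weight(Z=1) = 17/672
  weight(Z=2) = 1/16
Total weight = 17/224 + 17/672 + 1/16 = 55/336
P(Z=0 | obs) = 17/224 / 55/336 = 51/110
P(Z=1 | obs) = 17/672 / 55/336 = 17/110
P(Z=2 | obs) = 1/16 / 55/336 = 21/55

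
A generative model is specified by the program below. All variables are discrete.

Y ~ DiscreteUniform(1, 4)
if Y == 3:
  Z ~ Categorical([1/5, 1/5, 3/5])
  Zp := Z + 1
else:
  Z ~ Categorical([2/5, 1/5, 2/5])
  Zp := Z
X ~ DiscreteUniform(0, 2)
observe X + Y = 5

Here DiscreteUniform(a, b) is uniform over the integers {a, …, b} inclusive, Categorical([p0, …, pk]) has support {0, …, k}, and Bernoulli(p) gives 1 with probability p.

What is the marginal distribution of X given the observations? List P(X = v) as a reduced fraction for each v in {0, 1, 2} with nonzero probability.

Enumerate traces; 6 have nonzero weight after conditioning:
  (Y=3, Z=0, X=2) weight 1/60
  (Y=3, Z=1, X=2) weight 1/60
  (Y=3, Z=2, X=2) weight 1/20
  (Y=4, Z=0, X=1) weight 1/30
  (Y=4, Z=1, X=1) weight 1/60
  (Y=4, Z=2, X=1) weight 1/30
Group by X:
  weight(X=1) = 1/12
  weight(X=2) = 1/12
Total weight = 1/12 + 1/12 = 1/6
P(X=1 | obs) = 1/12 / 1/6 = 1/2
P(X=2 | obs) = 1/12 / 1/6 = 1/2

P(X=1) = 1/2, P(X=2) = 1/2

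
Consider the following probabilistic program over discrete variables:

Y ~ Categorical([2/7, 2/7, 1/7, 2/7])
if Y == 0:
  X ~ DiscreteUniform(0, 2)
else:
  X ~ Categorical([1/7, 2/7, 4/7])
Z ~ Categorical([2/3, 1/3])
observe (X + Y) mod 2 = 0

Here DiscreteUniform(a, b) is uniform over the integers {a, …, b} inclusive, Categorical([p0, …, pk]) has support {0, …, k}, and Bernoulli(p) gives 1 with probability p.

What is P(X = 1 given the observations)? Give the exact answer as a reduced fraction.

Enumerate traces; 12 have nonzero weight after conditioning:
  (Y=0, X=0, Z=0) weight 4/63
  (Y=0, X=0, Z=1) weight 2/63
  (Y=0, X=2, Z=0) weight 4/63
  (Y=0, X=2, Z=1) weight 2/63
  (Y=1, X=1, Z=0) weight 8/147
  (Y=1, X=1, Z=1) weight 4/147
  (Y=2, X=0, Z=0) weight 2/147
  (Y=2, X=0, Z=1) weight 1/147
  … 4 more
Group by X:
  weight(X=0) = 17/147
  weight(X=1) = 8/49
  weight(X=2) = 26/147
Total weight = 17/147 + 8/49 + 26/147 = 67/147
P(X=0 | obs) = 17/147 / 67/147 = 17/67
P(X=1 | obs) = 8/49 / 67/147 = 24/67
P(X=2 | obs) = 26/147 / 67/147 = 26/67

P(X = 1 | obs) = 24/67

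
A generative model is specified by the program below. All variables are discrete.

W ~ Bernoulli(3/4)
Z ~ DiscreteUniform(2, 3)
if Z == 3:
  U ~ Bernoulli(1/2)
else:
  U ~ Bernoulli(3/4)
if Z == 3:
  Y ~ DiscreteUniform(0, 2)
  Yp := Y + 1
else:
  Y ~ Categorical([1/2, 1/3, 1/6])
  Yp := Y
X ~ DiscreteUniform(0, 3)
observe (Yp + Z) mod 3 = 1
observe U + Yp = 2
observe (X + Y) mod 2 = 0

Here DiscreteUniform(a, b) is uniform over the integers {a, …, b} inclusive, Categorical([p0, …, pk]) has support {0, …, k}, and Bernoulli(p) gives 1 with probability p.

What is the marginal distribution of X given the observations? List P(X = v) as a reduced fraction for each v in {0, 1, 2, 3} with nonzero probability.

P(X=0) = 1/2, P(X=2) = 1/2

Enumerate traces; 8 have nonzero weight after conditioning:
  (W=0, Z=2, U=0, Y=2, X=0) weight 1/768
  (W=0, Z=2, U=0, Y=2, X=2) weight 1/768
  (W=0, Z=3, U=1, Y=0, X=0) weight 1/192
  (W=0, Z=3, U=1, Y=0, X=2) weight 1/192
  (W=1, Z=2, U=0, Y=2, X=0) weight 1/256
  (W=1, Z=2, U=0, Y=2, X=2) weight 1/256
  (W=1, Z=3, U=1, Y=0, X=0) weight 1/64
  (W=1, Z=3, U=1, Y=0, X=2) weight 1/64
Group by X:
  weight(X=0) = 5/192
  weight(X=2) = 5/192
Total weight = 5/192 + 5/192 = 5/96
P(X=0 | obs) = 5/192 / 5/96 = 1/2
P(X=2 | obs) = 5/192 / 5/96 = 1/2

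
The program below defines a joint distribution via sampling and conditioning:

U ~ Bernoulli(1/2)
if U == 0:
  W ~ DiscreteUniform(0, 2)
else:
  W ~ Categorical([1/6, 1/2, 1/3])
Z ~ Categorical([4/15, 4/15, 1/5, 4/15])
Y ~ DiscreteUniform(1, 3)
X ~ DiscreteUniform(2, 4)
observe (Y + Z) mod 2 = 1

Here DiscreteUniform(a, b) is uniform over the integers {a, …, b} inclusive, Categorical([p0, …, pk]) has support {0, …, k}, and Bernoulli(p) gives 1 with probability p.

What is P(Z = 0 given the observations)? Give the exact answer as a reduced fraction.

P(Z = 0 | obs) = 4/11

Enumerate traces; 108 have nonzero weight after conditioning:
  (U=0, W=0, Z=0, Y=1, X=2) weight 2/405
  (U=0, W=0, Z=0, Y=1, X=3) weight 2/405
  (U=0, W=0, Z=0, Y=1, X=4) weight 2/405
  (U=0, W=0, Z=0, Y=3, X=2) weight 2/405
  (U=0, W=0, Z=0, Y=3, X=3) weight 2/405
  (U=0, W=0, Z=0, Y=3, X=4) weight 2/405
  (U=0, W=0, Z=1, Y=2, X=2) weight 2/405
  (U=0, W=0, Z=1, Y=2, X=3) weight 2/405
  (U=0, W=0, Z=2, Y=1, X=2) weight 1/270
  (U=0, W=0, Z=3, Y=2, X=2) weight 2/405
  … 98 more
Group by Z:
  weight(Z=0) = 8/45
  weight(Z=1) = 4/45
  weight(Z=2) = 2/15
  weight(Z=3) = 4/45
Total weight = 8/45 + 4/45 + 2/15 + 4/45 = 22/45
P(Z=0 | obs) = 8/45 / 22/45 = 4/11
P(Z=1 | obs) = 4/45 / 22/45 = 2/11
P(Z=2 | obs) = 2/15 / 22/45 = 3/11
P(Z=3 | obs) = 4/45 / 22/45 = 2/11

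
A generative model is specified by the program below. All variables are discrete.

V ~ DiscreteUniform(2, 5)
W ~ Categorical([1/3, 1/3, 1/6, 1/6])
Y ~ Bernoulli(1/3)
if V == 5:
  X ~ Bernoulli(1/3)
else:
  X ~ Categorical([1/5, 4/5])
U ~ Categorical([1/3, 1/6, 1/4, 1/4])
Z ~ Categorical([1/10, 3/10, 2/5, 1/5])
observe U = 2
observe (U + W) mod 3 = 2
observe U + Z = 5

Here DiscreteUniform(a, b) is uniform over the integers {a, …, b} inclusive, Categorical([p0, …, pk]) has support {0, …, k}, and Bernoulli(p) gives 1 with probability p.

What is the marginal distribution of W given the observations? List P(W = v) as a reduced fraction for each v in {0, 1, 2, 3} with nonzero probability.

P(W=0) = 2/3, P(W=3) = 1/3

Enumerate traces; 32 have nonzero weight after conditioning:
  (V=2, W=0, Y=0, X=0, U=2, Z=3) weight 1/1800
  (V=2, W=0, Y=0, X=1, U=2, Z=3) weight 1/450
  (V=2, W=0, Y=1, X=0, U=2, Z=3) weight 1/3600
  (V=2, W=0, Y=1, X=1, U=2, Z=3) weight 1/900
  (V=2, W=3, Y=0, X=0, U=2, Z=3) weight 1/3600
  (V=2, W=3, Y=0, X=1, U=2, Z=3) weight 1/900
  (V=2, W=3, Y=1, X=0, U=2, Z=3) weight 1/7200
  (V=2, W=3, Y=1, X=1, U=2, Z=3) weight 1/1800
  … 24 more
Group by W:
  weight(W=0) = 1/60
  weight(W=3) = 1/120
Total weight = 1/60 + 1/120 = 1/40
P(W=0 | obs) = 1/60 / 1/40 = 2/3
P(W=3 | obs) = 1/120 / 1/40 = 1/3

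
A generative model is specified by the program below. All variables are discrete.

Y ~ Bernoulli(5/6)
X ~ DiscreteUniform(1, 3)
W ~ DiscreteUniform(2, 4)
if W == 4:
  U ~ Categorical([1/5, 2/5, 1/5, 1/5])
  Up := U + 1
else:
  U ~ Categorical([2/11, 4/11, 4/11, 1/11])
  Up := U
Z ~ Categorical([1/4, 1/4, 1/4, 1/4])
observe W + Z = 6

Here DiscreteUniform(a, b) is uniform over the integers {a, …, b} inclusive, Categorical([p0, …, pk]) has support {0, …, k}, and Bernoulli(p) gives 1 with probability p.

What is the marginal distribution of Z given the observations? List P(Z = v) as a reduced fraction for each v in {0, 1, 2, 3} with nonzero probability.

P(Z=2) = 1/2, P(Z=3) = 1/2

Enumerate traces; 48 have nonzero weight after conditioning:
  (Y=0, X=1, W=3, U=0, Z=3) weight 1/1188
  (Y=0, X=1, W=3, U=1, Z=3) weight 1/594
  (Y=0, X=1, W=3, U=2, Z=3) weight 1/594
  (Y=0, X=1, W=3, U=3, Z=3) weight 1/2376
  (Y=0, X=1, W=4, U=0, Z=2) weight 1/1080
  (Y=0, X=1, W=4, U=1, Z=2) weight 1/540
  (Y=0, X=1, W=4, U=2, Z=2) weight 1/1080
  (Y=0, X=1, W=4, U=3, Z=2) weight 1/1080
  … 40 more
Group by Z:
  weight(Z=2) = 1/12
  weight(Z=3) = 1/12
Total weight = 1/12 + 1/12 = 1/6
P(Z=2 | obs) = 1/12 / 1/6 = 1/2
P(Z=3 | obs) = 1/12 / 1/6 = 1/2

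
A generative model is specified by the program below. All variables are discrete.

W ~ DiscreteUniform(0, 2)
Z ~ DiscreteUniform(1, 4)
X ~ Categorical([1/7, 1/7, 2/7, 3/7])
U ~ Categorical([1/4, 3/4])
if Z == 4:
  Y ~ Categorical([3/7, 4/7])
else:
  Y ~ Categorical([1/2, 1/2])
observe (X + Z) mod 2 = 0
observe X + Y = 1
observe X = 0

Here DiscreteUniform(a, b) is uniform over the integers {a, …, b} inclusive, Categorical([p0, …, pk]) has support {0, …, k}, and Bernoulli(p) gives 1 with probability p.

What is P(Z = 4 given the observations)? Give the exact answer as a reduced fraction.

P(Z = 4 | obs) = 8/15

Enumerate traces; 12 have nonzero weight after conditioning:
  (W=0, Z=2, X=0, U=0, Y=1) weight 1/672
  (W=0, Z=2, X=0, U=1, Y=1) weight 1/224
  (W=0, Z=4, X=0, U=0, Y=1) weight 1/588
  (W=0, Z=4, X=0, U=1, Y=1) weight 1/196
  (W=1, Z=2, X=0, U=0, Y=1) weight 1/672
  (W=1, Z=2, X=0, U=1, Y=1) weight 1/224
  (W=1, Z=4, X=0, U=0, Y=1) weight 1/588
  (W=1, Z=4, X=0, U=1, Y=1) weight 1/196
  … 4 more
Group by Z:
  weight(Z=2) = 1/56
  weight(Z=4) = 1/49
Total weight = 1/56 + 1/49 = 15/392
P(Z=2 | obs) = 1/56 / 15/392 = 7/15
P(Z=4 | obs) = 1/49 / 15/392 = 8/15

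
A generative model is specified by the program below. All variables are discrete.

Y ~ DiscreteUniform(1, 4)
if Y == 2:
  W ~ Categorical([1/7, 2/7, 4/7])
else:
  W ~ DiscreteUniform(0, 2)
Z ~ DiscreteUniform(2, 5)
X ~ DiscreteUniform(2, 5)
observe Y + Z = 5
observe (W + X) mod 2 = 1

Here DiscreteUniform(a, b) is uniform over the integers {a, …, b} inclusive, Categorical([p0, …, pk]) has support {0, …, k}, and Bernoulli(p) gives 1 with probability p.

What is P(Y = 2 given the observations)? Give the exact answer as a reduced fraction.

P(Y = 2 | obs) = 1/3

Enumerate traces; 18 have nonzero weight after conditioning:
  (Y=1, W=0, Z=4, X=3) weight 1/192
  (Y=1, W=0, Z=4, X=5) weight 1/192
  (Y=1, W=1, Z=4, X=2) weight 1/192
  (Y=1, W=1, Z=4, X=4) weight 1/192
  (Y=1, W=2, Z=4, X=3) weight 1/192
  (Y=1, W=2, Z=4, X=5) weight 1/192
  (Y=2, W=0, Z=3, X=3) weight 1/448
  (Y=2, W=0, Z=3, X=5) weight 1/448
  (Y=3, W=0, Z=2, X=3) weight 1/192
  … 9 more
Group by Y:
  weight(Y=1) = 1/32
  weight(Y=2) = 1/32
  weight(Y=3) = 1/32
Total weight = 1/32 + 1/32 + 1/32 = 3/32
P(Y=1 | obs) = 1/32 / 3/32 = 1/3
P(Y=2 | obs) = 1/32 / 3/32 = 1/3
P(Y=3 | obs) = 1/32 / 3/32 = 1/3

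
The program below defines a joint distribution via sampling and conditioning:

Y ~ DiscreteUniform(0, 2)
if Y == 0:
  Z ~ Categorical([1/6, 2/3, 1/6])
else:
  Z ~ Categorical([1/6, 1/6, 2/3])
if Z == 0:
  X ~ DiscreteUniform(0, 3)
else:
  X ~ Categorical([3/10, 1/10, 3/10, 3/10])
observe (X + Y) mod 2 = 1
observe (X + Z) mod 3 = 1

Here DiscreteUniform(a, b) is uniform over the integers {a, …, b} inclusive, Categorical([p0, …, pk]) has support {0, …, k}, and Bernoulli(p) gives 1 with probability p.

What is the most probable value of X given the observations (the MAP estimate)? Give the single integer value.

argmax_v P(X = v | obs) = 3

Enumerate traces; 6 have nonzero weight after conditioning:
  (Y=0, Z=0, X=1) weight 1/72
  (Y=0, Z=1, X=3) weight 1/15
  (Y=1, Z=1, X=0) weight 1/60
  (Y=1, Z=2, X=2) weight 1/15
  (Y=2, Z=0, X=1) weight 1/72
  (Y=2, Z=1, X=3) weight 1/60
Group by X:
  weight(X=0) = 1/60
  weight(X=1) = 1/36
  weight(X=2) = 1/15
  weight(X=3) = 1/12
Total weight = 1/60 + 1/36 + 1/15 + 1/12 = 7/36
P(X=0 | obs) = 1/60 / 7/36 = 3/35
P(X=1 | obs) = 1/36 / 7/36 = 1/7
P(X=2 | obs) = 1/15 / 7/36 = 12/35
P(X=3 | obs) = 1/12 / 7/36 = 3/7
argmax = 3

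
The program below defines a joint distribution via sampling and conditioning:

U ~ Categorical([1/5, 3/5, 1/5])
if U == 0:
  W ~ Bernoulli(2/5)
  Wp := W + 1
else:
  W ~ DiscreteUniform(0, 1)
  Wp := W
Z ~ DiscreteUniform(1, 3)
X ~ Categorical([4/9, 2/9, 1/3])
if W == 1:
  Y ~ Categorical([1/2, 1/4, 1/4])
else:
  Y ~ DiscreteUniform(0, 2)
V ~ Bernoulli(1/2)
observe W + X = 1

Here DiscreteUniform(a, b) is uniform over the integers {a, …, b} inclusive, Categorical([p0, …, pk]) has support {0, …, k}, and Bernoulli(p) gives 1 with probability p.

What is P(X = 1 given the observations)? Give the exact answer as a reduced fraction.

Enumerate traces; 108 have nonzero weight after conditioning:
  (U=0, W=0, Z=1, X=1, Y=0, V=0) weight 1/675
  (U=0, W=0, Z=1, X=1, Y=0, V=1) weight 1/675
  (U=0, W=0, Z=1, X=1, Y=1, V=0) weight 1/675
  (U=0, W=0, Z=1, X=1, Y=1, V=1) weight 1/675
  (U=0, W=0, Z=1, X=1, Y=2, V=0) weight 1/675
  (U=0, W=0, Z=1, X=1, Y=2, V=1) weight 1/675
  (U=0, W=0, Z=2, X=1, Y=0, V=0) weight 1/675
  (U=0, W=0, Z=2, X=1, Y=0, V=1) weight 1/675
  (U=0, W=1, Z=1, X=0, Y=0, V=0) weight 2/675
  … 99 more
Group by X:
  weight(X=0) = 16/75
  weight(X=1) = 26/225
Total weight = 16/75 + 26/225 = 74/225
P(X=0 | obs) = 16/75 / 74/225 = 24/37
P(X=1 | obs) = 26/225 / 74/225 = 13/37

P(X = 1 | obs) = 13/37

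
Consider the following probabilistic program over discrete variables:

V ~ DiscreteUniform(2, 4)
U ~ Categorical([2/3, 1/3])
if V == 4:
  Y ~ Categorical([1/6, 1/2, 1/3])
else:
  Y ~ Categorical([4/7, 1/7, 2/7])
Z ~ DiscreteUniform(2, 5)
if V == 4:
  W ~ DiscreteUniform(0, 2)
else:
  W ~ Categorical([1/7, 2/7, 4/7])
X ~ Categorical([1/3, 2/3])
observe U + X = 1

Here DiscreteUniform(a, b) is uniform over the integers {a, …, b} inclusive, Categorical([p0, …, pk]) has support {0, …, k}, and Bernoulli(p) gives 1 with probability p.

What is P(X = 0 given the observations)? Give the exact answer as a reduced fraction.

Enumerate traces; 216 have nonzero weight after conditioning:
  (V=2, U=0, Y=0, Z=2, W=0, X=1) weight 4/1323
  (V=2, U=0, Y=0, Z=2, W=1, X=1) weight 8/1323
  (V=2, U=0, Y=0, Z=2, W=2, X=1) weight 16/1323
  (V=2, U=0, Y=0, Z=3, W=0, X=1) weight 4/1323
  (V=2, U=0, Y=0, Z=3, W=1, X=1) weight 8/1323
  (V=2, U=0, Y=0, Z=3, W=2, X=1) weight 16/1323
  (V=2, U=0, Y=0, Z=4, W=0, X=1) weight 4/1323
  (V=2, U=0, Y=0, Z=4, W=1, X=1) weight 8/1323
  (V=2, U=1, Y=0, Z=2, W=0, X=0) weight 1/1323
  … 207 more
Group by X:
  weight(X=0) = 1/9
  weight(X=1) = 4/9
Total weight = 1/9 + 4/9 = 5/9
P(X=0 | obs) = 1/9 / 5/9 = 1/5
P(X=1 | obs) = 4/9 / 5/9 = 4/5

P(X = 0 | obs) = 1/5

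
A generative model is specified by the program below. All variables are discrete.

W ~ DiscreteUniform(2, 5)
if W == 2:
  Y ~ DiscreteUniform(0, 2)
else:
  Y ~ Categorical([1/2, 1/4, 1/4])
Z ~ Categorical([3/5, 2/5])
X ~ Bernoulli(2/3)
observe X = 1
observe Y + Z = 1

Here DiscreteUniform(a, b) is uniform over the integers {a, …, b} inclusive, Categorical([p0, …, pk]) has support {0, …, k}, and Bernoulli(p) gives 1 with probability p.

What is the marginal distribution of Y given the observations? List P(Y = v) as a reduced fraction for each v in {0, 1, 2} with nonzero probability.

Enumerate traces; 8 have nonzero weight after conditioning:
  (W=2, Y=0, Z=1, X=1) weight 1/45
  (W=2, Y=1, Z=0, X=1) weight 1/30
  (W=3, Y=0, Z=1, X=1) weight 1/30
  (W=3, Y=1, Z=0, X=1) weight 1/40
  (W=4, Y=0, Z=1, X=1) weight 1/30
  (W=4, Y=1, Z=0, X=1) weight 1/40
  (W=5, Y=0, Z=1, X=1) weight 1/30
  (W=5, Y=1, Z=0, X=1) weight 1/40
Group by Y:
  weight(Y=0) = 11/90
  weight(Y=1) = 13/120
Total weight = 11/90 + 13/120 = 83/360
P(Y=0 | obs) = 11/90 / 83/360 = 44/83
P(Y=1 | obs) = 13/120 / 83/360 = 39/83

P(Y=0) = 44/83, P(Y=1) = 39/83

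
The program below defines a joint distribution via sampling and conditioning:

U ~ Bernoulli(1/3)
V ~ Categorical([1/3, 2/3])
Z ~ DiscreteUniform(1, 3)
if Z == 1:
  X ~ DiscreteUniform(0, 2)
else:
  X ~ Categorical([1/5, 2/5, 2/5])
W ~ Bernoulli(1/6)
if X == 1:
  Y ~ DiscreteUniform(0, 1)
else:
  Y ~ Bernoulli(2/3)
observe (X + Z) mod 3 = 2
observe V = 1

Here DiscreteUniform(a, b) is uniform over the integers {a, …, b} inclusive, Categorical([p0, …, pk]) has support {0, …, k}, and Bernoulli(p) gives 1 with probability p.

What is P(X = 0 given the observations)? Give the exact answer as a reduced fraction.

Enumerate traces; 24 have nonzero weight after conditioning:
  (U=0, V=1, Z=1, X=1, W=0, Y=0) weight 5/243
  (U=0, V=1, Z=1, X=1, W=0, Y=1) weight 5/243
  (U=0, V=1, Z=1, X=1, W=1, Y=0) weight 1/243
  (U=0, V=1, Z=1, X=1, W=1, Y=1) weight 1/243
  (U=0, V=1, Z=2, X=0, W=0, Y=0) weight 2/243
  (U=0, V=1, Z=2, X=0, W=0, Y=1) weight 4/243
  (U=0, V=1, Z=2, X=0, W=1, Y=0) weight 2/1215
  (U=0, V=1, Z=2, X=0, W=1, Y=1) weight 4/1215
  (U=0, V=1, Z=3, X=2, W=0, Y=0) weight 4/243
  … 15 more
Group by X:
  weight(X=0) = 2/45
  weight(X=1) = 2/27
  weight(X=2) = 4/45
Total weight = 2/45 + 2/27 + 4/45 = 28/135
P(X=0 | obs) = 2/45 / 28/135 = 3/14
P(X=1 | obs) = 2/27 / 28/135 = 5/14
P(X=2 | obs) = 4/45 / 28/135 = 3/7

P(X = 0 | obs) = 3/14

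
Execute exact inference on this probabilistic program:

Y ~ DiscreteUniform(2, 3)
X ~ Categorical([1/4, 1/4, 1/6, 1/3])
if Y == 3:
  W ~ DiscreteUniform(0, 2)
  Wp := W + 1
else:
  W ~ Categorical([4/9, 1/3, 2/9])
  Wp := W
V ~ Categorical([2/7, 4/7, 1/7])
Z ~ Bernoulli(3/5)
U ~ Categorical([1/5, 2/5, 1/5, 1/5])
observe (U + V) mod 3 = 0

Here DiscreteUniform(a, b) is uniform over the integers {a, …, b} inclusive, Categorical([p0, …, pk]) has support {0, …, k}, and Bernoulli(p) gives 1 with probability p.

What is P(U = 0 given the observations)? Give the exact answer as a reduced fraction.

P(U = 0 | obs) = 1/5

Enumerate traces; 192 have nonzero weight after conditioning:
  (Y=2, X=0, W=0, V=0, Z=0, U=0) weight 2/1575
  (Y=2, X=0, W=0, V=0, Z=0, U=3) weight 2/1575
  (Y=2, X=0, W=0, V=0, Z=1, U=0) weight 1/525
  (Y=2, X=0, W=0, V=0, Z=1, U=3) weight 1/525
  (Y=2, X=0, W=0, V=1, Z=0, U=2) weight 4/1575
  (Y=2, X=0, W=0, V=1, Z=1, U=2) weight 2/525
  (Y=2, X=0, W=0, V=2, Z=0, U=1) weight 2/1575
  (Y=2, X=0, W=0, V=2, Z=1, U=1) weight 1/525
  … 184 more
Group by U:
  weight(U=0) = 2/35
  weight(U=1) = 2/35
  weight(U=2) = 4/35
  weight(U=3) = 2/35
Total weight = 2/35 + 2/35 + 4/35 + 2/35 = 2/7
P(U=0 | obs) = 2/35 / 2/7 = 1/5
P(U=1 | obs) = 2/35 / 2/7 = 1/5
P(U=2 | obs) = 4/35 / 2/7 = 2/5
P(U=3 | obs) = 2/35 / 2/7 = 1/5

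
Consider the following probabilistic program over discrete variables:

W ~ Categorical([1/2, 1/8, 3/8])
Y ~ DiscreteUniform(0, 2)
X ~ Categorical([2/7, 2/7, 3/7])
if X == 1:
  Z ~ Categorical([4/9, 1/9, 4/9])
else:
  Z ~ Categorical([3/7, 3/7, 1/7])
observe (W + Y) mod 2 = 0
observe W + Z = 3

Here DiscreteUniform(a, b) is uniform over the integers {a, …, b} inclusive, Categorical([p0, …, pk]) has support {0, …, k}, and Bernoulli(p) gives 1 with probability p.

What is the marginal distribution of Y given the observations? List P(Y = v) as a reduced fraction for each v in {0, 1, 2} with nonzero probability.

Enumerate traces; 9 have nonzero weight after conditioning:
  (W=1, Y=1, X=0, Z=2) weight 1/588
  (W=1, Y=1, X=1, Z=2) weight 1/189
  (W=1, Y=1, X=2, Z=2) weight 1/392
  (W=2, Y=0, X=0, Z=1) weight 3/196
  (W=2, Y=0, X=1, Z=1) weight 1/252
  (W=2, Y=0, X=2, Z=1) weight 9/392
  (W=2, Y=2, X=0, Z=1) weight 3/196
  (W=2, Y=2, X=1, Z=1) weight 1/252
  … 1 more
Group by Y:
  weight(Y=0) = 149/3528
  weight(Y=1) = 101/10584
  weight(Y=2) = 149/3528
Total weight = 149/3528 + 101/10584 + 149/3528 = 995/10584
P(Y=0 | obs) = 149/3528 / 995/10584 = 447/995
P(Y=1 | obs) = 101/10584 / 995/10584 = 101/995
P(Y=2 | obs) = 149/3528 / 995/10584 = 447/995

P(Y=0) = 447/995, P(Y=1) = 101/995, P(Y=2) = 447/995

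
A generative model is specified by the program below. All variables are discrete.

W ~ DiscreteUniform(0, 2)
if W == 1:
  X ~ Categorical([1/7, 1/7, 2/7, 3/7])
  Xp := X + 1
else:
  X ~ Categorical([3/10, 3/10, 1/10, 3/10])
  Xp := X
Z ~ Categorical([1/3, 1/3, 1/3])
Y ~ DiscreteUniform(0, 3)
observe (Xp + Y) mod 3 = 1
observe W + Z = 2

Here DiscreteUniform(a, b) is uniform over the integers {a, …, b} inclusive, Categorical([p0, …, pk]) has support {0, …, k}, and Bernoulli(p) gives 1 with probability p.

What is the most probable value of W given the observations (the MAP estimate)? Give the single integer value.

Enumerate traces; 16 have nonzero weight after conditioning:
  (W=0, X=0, Z=2, Y=1) weight 1/120
  (W=0, X=1, Z=2, Y=0) weight 1/120
  (W=0, X=1, Z=2, Y=3) weight 1/120
  (W=0, X=2, Z=2, Y=2) weight 1/360
  (W=0, X=3, Z=2, Y=1) weight 1/120
  (W=1, X=0, Z=1, Y=0) weight 1/252
  (W=1, X=0, Z=1, Y=3) weight 1/252
  (W=1, X=1, Z=1, Y=2) weight 1/252
  (W=2, X=0, Z=0, Y=1) weight 1/120
  … 7 more
Group by W:
  weight(W=0) = 13/360
  weight(W=1) = 11/252
  weight(W=2) = 13/360
Total weight = 13/360 + 11/252 + 13/360 = 73/630
P(W=0 | obs) = 13/360 / 73/630 = 91/292
P(W=1 | obs) = 11/252 / 73/630 = 55/146
P(W=2 | obs) = 13/360 / 73/630 = 91/292
argmax = 1

argmax_v P(W = v | obs) = 1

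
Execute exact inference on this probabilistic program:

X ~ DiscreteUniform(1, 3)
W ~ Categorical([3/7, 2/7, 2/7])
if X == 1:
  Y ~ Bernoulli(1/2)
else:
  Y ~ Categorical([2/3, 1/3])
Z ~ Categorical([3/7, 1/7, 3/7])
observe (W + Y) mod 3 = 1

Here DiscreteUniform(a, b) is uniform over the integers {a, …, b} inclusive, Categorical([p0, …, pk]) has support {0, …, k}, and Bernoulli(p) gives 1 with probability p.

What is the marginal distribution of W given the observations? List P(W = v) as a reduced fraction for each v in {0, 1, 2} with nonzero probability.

Enumerate traces; 18 have nonzero weight after conditioning:
  (X=1, W=0, Y=1, Z=0) weight 3/98
  (X=1, W=0, Y=1, Z=1) weight 1/98
  (X=1, W=0, Y=1, Z=2) weight 3/98
  (X=1, W=1, Y=0, Z=0) weight 1/49
  (X=1, W=1, Y=0, Z=1) weight 1/147
  (X=1, W=1, Y=0, Z=2) weight 1/49
  (X=2, W=0, Y=1, Z=0) weight 1/49
  (X=2, W=0, Y=1, Z=1) weight 1/147
  … 10 more
Group by W:
  weight(W=0) = 1/6
  weight(W=1) = 11/63
Total weight = 1/6 + 11/63 = 43/126
P(W=0 | obs) = 1/6 / 43/126 = 21/43
P(W=1 | obs) = 11/63 / 43/126 = 22/43

P(W=0) = 21/43, P(W=1) = 22/43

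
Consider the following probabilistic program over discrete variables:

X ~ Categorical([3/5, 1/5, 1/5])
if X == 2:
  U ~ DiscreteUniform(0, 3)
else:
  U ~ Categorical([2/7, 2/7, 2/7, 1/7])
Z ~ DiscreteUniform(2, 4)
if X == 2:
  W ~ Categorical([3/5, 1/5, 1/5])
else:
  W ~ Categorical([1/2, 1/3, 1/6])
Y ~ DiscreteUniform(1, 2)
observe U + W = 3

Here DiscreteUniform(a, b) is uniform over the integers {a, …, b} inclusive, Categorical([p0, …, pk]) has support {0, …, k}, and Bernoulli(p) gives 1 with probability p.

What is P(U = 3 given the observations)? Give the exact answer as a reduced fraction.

Enumerate traces; 54 have nonzero weight after conditioning:
  (X=0, U=1, Z=2, W=2, Y=1) weight 1/210
  (X=0, U=1, Z=2, W=2, Y=2) weight 1/210
  (X=0, U=1, Z=3, W=2, Y=1) weight 1/210
  (X=0, U=1, Z=3, W=2, Y=2) weight 1/210
  (X=0, U=1, Z=4, W=2, Y=1) weight 1/210
  (X=0, U=1, Z=4, W=2, Y=2) weight 1/210
  (X=0, U=2, Z=2, W=1, Y=1) weight 1/105
  (X=0, U=2, Z=2, W=1, Y=2) weight 1/105
  (X=0, U=3, Z=2, W=0, Y=1) weight 1/140
  … 45 more
Group by U:
  weight(U=1) = 101/2100
  weight(U=2) = 181/2100
  weight(U=3) = 61/700
Total weight = 101/2100 + 181/2100 + 61/700 = 31/140
P(U=1 | obs) = 101/2100 / 31/140 = 101/465
P(U=2 | obs) = 181/2100 / 31/140 = 181/465
P(U=3 | obs) = 61/700 / 31/140 = 61/155

P(U = 3 | obs) = 61/155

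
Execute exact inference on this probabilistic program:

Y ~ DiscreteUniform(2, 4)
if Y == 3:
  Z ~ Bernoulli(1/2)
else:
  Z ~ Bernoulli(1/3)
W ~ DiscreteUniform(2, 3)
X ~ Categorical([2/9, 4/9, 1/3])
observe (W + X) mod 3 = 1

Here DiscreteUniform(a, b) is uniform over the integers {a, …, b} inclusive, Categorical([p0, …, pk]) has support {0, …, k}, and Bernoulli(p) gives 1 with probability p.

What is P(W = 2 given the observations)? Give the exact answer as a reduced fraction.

Enumerate traces; 12 have nonzero weight after conditioning:
  (Y=2, Z=0, W=2, X=2) weight 1/27
  (Y=2, Z=0, W=3, X=1) weight 4/81
  (Y=2, Z=1, W=2, X=2) weight 1/54
  (Y=2, Z=1, W=3, X=1) weight 2/81
  (Y=3, Z=0, W=2, X=2) weight 1/36
  (Y=3, Z=0, W=3, X=1) weight 1/27
  (Y=3, Z=1, W=2, X=2) weight 1/36
  (Y=3, Z=1, W=3, X=1) weight 1/27
  … 4 more
Group by W:
  weight(W=2) = 1/6
  weight(W=3) = 2/9
Total weight = 1/6 + 2/9 = 7/18
P(W=2 | obs) = 1/6 / 7/18 = 3/7
P(W=3 | obs) = 2/9 / 7/18 = 4/7

P(W = 2 | obs) = 3/7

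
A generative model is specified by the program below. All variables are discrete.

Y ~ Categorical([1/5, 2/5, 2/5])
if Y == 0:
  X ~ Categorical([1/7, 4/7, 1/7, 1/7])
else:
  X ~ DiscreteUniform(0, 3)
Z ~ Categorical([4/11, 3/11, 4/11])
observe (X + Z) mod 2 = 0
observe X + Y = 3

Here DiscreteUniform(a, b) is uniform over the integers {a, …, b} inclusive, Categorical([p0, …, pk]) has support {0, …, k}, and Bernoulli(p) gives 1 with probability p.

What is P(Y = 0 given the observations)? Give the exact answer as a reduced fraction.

P(Y = 0 | obs) = 6/83

Enumerate traces; 4 have nonzero weight after conditioning:
  (Y=0, X=3, Z=1) weight 3/385
  (Y=1, X=2, Z=0) weight 2/55
  (Y=1, X=2, Z=2) weight 2/55
  (Y=2, X=1, Z=1) weight 3/110
Group by Y:
  weight(Y=0) = 3/385
  weight(Y=1) = 4/55
  weight(Y=2) = 3/110
Total weight = 3/385 + 4/55 + 3/110 = 83/770
P(Y=0 | obs) = 3/385 / 83/770 = 6/83
P(Y=1 | obs) = 4/55 / 83/770 = 56/83
P(Y=2 | obs) = 3/110 / 83/770 = 21/83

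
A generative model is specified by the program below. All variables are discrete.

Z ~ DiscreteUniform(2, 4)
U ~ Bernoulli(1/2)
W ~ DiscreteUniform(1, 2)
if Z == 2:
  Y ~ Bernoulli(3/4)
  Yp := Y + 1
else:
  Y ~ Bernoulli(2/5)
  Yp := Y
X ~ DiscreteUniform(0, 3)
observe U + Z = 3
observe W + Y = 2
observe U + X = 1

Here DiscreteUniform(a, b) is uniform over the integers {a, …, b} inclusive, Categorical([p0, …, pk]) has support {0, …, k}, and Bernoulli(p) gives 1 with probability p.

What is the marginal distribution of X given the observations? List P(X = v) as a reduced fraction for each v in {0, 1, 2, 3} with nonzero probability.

Enumerate traces; 4 have nonzero weight after conditioning:
  (Z=2, U=1, W=1, Y=1, X=0) weight 1/64
  (Z=2, U=1, W=2, Y=0, X=0) weight 1/192
  (Z=3, U=0, W=1, Y=1, X=1) weight 1/120
  (Z=3, U=0, W=2, Y=0, X=1) weight 1/80
Group by X:
  weight(X=0) = 1/48
  weight(X=1) = 1/48
Total weight = 1/48 + 1/48 = 1/24
P(X=0 | obs) = 1/48 / 1/24 = 1/2
P(X=1 | obs) = 1/48 / 1/24 = 1/2

P(X=0) = 1/2, P(X=1) = 1/2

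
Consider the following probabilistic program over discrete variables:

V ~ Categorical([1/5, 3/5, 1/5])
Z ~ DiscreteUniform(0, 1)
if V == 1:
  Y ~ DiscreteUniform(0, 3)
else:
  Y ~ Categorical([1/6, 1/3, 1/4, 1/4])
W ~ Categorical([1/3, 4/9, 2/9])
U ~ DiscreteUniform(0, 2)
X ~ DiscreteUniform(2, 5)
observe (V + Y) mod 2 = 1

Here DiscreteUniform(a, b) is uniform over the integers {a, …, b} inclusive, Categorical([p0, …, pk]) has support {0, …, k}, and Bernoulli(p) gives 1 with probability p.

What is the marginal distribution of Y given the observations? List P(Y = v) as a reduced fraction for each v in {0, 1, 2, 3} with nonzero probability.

Enumerate traces; 432 have nonzero weight after conditioning:
  (V=0, Z=0, Y=1, W=0, U=0, X=2) weight 1/1080
  (V=0, Z=0, Y=1, W=0, U=0, X=3) weight 1/1080
  (V=0, Z=0, Y=1, W=0, U=0, X=4) weight 1/1080
  (V=0, Z=0, Y=1, W=0, U=0, X=5) weight 1/1080
  (V=0, Z=0, Y=1, W=0, U=1, X=2) weight 1/1080
  (V=0, Z=0, Y=1, W=0, U=1, X=3) weight 1/1080
  (V=0, Z=0, Y=1, W=0, U=1, X=4) weight 1/1080
  (V=0, Z=0, Y=1, W=0, U=1, X=5) weight 1/1080
  (V=0, Z=0, Y=3, W=0, U=0, X=2) weight 1/1440
  (V=1, Z=0, Y=0, W=0, U=0, X=2) weight 1/480
  … 422 more
Group by Y:
  weight(Y=0) = 3/20
  weight(Y=1) = 2/15
  weight(Y=2) = 3/20
  weight(Y=3) = 1/10
Total weight = 3/20 + 2/15 + 3/20 + 1/10 = 8/15
P(Y=0 | obs) = 3/20 / 8/15 = 9/32
P(Y=1 | obs) = 2/15 / 8/15 = 1/4
P(Y=2 | obs) = 3/20 / 8/15 = 9/32
P(Y=3 | obs) = 1/10 / 8/15 = 3/16

P(Y=0) = 9/32, P(Y=1) = 1/4, P(Y=2) = 9/32, P(Y=3) = 3/16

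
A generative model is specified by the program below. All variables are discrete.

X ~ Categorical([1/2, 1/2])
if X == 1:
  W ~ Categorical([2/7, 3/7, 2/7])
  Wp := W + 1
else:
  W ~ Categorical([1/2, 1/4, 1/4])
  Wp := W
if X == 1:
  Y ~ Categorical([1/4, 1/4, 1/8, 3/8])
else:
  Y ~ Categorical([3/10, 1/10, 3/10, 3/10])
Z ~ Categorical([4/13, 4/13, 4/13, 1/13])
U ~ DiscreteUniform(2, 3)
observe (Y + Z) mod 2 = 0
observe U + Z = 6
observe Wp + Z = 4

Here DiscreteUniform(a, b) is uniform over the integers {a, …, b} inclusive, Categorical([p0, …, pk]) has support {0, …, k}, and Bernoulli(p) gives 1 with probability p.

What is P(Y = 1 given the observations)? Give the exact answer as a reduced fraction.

P(Y = 1 | obs) = 9/26

Enumerate traces; 4 have nonzero weight after conditioning:
  (X=0, W=1, Y=1, Z=3, U=3) weight 1/2080
  (X=0, W=1, Y=3, Z=3, U=3) weight 3/2080
  (X=1, W=0, Y=1, Z=3, U=3) weight 1/728
  (X=1, W=0, Y=3, Z=3, U=3) weight 3/1456
Group by Y:
  weight(Y=1) = 27/14560
  weight(Y=3) = 51/14560
Total weight = 27/14560 + 51/14560 = 3/560
P(Y=1 | obs) = 27/14560 / 3/560 = 9/26
P(Y=3 | obs) = 51/14560 / 3/560 = 17/26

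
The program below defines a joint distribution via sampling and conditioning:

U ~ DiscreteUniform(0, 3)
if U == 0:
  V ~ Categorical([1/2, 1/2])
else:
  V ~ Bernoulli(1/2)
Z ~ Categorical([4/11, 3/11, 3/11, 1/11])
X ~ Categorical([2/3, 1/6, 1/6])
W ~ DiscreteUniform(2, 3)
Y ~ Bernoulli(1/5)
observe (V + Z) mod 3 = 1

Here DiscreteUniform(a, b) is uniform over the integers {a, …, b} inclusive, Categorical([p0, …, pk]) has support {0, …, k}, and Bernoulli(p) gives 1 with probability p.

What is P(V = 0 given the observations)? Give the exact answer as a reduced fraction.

P(V = 0 | obs) = 3/8

Enumerate traces; 144 have nonzero weight after conditioning:
  (U=0, V=0, Z=1, X=0, W=2, Y=0) weight 1/110
  (U=0, V=0, Z=1, X=0, W=2, Y=1) weight 1/440
  (U=0, V=0, Z=1, X=0, W=3, Y=0) weight 1/110
  (U=0, V=0, Z=1, X=0, W=3, Y=1) weight 1/440
  (U=0, V=0, Z=1, X=1, W=2, Y=0) weight 1/440
  (U=0, V=0, Z=1, X=1, W=2, Y=1) weight 1/1760
  (U=0, V=0, Z=1, X=1, W=3, Y=0) weight 1/440
  (U=0, V=0, Z=1, X=1, W=3, Y=1) weight 1/1760
  (U=0, V=1, Z=0, X=0, W=2, Y=0) weight 2/165
  … 135 more
Group by V:
  weight(V=0) = 3/22
  weight(V=1) = 5/22
Total weight = 3/22 + 5/22 = 4/11
P(V=0 | obs) = 3/22 / 4/11 = 3/8
P(V=1 | obs) = 5/22 / 4/11 = 5/8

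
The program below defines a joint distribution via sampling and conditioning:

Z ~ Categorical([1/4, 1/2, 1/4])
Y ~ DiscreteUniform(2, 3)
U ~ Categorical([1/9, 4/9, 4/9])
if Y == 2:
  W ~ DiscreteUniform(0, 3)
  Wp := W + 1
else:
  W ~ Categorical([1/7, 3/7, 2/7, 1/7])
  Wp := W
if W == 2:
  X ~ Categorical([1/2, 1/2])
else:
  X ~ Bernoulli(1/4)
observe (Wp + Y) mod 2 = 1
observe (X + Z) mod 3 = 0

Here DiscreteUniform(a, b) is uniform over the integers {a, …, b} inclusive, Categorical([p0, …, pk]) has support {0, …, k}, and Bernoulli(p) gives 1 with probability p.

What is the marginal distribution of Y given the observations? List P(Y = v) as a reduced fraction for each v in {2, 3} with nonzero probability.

P(Y=2) = 7/13, P(Y=3) = 6/13

Enumerate traces; 24 have nonzero weight after conditioning:
  (Z=0, Y=2, U=0, W=0, X=0) weight 1/384
  (Z=0, Y=2, U=0, W=2, X=0) weight 1/576
  (Z=0, Y=2, U=1, W=0, X=0) weight 1/96
  (Z=0, Y=2, U=1, W=2, X=0) weight 1/144
  (Z=0, Y=2, U=2, W=0, X=0) weight 1/96
  (Z=0, Y=2, U=2, W=2, X=0) weight 1/144
  (Z=0, Y=3, U=0, W=0, X=0) weight 1/672
  (Z=0, Y=3, U=0, W=2, X=0) weight 1/504
  … 16 more
Group by Y:
  weight(Y=2) = 1/16
  weight(Y=3) = 3/56
Total weight = 1/16 + 3/56 = 13/112
P(Y=2 | obs) = 1/16 / 13/112 = 7/13
P(Y=3 | obs) = 3/56 / 13/112 = 6/13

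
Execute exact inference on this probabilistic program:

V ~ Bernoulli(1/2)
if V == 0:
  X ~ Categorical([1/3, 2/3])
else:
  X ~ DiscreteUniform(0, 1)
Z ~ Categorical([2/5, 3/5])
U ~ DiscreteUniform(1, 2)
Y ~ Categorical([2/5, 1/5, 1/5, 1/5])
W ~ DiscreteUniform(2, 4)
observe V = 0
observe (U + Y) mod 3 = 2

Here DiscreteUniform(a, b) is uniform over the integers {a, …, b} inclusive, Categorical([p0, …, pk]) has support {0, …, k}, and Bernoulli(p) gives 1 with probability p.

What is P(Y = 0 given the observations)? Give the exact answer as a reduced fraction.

Enumerate traces; 36 have nonzero weight after conditioning:
  (V=0, X=0, Z=0, U=1, Y=1, W=2) weight 1/450
  (V=0, X=0, Z=0, U=1, Y=1, W=3) weight 1/450
  (V=0, X=0, Z=0, U=1, Y=1, W=4) weight 1/450
  (V=0, X=0, Z=0, U=2, Y=0, W=2) weight 1/225
  (V=0, X=0, Z=0, U=2, Y=0, W=3) weight 1/225
  (V=0, X=0, Z=0, U=2, Y=0, W=4) weight 1/225
  (V=0, X=0, Z=0, U=2, Y=3, W=2) weight 1/450
  (V=0, X=0, Z=0, U=2, Y=3, W=3) weight 1/450
  … 28 more
Group by Y:
  weight(Y=0) = 1/10
  weight(Y=1) = 1/20
  weight(Y=3) = 1/20
Total weight = 1/10 + 1/20 + 1/20 = 1/5
P(Y=0 | obs) = 1/10 / 1/5 = 1/2
P(Y=1 | obs) = 1/20 / 1/5 = 1/4
P(Y=3 | obs) = 1/20 / 1/5 = 1/4

P(Y = 0 | obs) = 1/2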